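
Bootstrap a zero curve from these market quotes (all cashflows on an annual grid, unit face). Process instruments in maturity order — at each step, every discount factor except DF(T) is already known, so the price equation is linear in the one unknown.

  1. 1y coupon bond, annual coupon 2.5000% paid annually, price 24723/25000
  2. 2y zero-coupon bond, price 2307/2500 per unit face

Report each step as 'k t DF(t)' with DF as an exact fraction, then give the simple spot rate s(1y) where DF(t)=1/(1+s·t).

step 1 [1y] bond c/1=1/40: DF=(24723/25000 − 1/40·(0))/(1+1/40) = 603/625 ≈ 0.964800
step 2 [2y] zero: DF = P = 2307/2500 ≈ 0.922800

1 1 603/625
2 2 2307/2500
s(1y) = (1/(603/625) − 1)/(1) = 22/603 ≈ 3.6484%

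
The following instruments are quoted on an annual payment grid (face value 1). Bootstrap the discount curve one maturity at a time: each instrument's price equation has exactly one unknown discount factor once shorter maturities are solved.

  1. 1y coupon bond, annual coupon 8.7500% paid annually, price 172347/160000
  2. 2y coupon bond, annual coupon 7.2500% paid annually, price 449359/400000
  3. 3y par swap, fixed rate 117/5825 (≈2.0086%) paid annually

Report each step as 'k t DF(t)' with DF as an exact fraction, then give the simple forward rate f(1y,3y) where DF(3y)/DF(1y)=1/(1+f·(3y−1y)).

step 1 [1y] bond c/1=7/80: DF=(172347/160000 − 7/80·(0))/(1+7/80) = 1981/2000 ≈ 0.990500
step 2 [2y] bond c/1=29/400: DF=(449359/400000 − 29/400·(0.990500))/(1+29/400) = 1961/2000 ≈ 0.980500
step 3 [3y] swap r/1=117/5825: DF=(1 − 117/5825·(0.990500+0.980500))/(1+117/5825) = 1883/2000 ≈ 0.941500

1 1 1981/2000
2 2 1961/2000
3 3 1883/2000
f(1y,3y) = ((1981/2000)/(1883/2000) − 1)/(2) = 7/269 ≈ 2.6022%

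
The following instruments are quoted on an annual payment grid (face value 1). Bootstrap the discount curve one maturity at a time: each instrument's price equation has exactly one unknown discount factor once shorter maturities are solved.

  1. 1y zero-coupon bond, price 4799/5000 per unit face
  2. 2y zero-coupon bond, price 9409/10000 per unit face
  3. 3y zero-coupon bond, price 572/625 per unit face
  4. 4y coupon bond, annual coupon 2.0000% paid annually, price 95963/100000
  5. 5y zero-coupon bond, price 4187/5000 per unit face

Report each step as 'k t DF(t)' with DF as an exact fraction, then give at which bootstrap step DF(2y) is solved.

1 1 4799/5000
2 2 9409/10000
3 3 572/625
4 4 1107/1250
5 5 4187/5000
DF(2y) is solved at step 2

step 1 [1y] zero: DF = P = 4799/5000 ≈ 0.959800
step 2 [2y] zero: DF = P = 9409/10000 ≈ 0.940900
step 3 [3y] zero: DF = P = 572/625 ≈ 0.915200
step 4 [4y] bond c/1=1/50: DF=(95963/100000 − 1/50·(0.959800+0.940900+0.915200))/(1+1/50) = 1107/1250 ≈ 0.885600
step 5 [5y] zero: DF = P = 4187/5000 ≈ 0.837400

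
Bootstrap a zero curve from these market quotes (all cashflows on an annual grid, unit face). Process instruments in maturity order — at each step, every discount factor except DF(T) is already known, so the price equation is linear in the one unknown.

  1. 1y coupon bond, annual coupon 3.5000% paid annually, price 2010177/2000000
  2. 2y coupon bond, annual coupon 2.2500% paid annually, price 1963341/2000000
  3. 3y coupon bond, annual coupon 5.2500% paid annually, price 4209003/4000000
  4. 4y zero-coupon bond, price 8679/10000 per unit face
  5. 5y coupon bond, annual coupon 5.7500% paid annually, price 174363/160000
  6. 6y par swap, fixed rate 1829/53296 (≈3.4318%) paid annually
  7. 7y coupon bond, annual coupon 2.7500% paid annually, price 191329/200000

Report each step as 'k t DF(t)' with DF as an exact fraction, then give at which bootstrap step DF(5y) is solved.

step 1 [1y] bond c/1=7/200: DF=(2010177/2000000 − 7/200·(0))/(1+7/200) = 9711/10000 ≈ 0.971100
step 2 [2y] bond c/1=9/400: DF=(1963341/2000000 − 9/400·(0.971100))/(1+9/400) = 9387/10000 ≈ 0.938700
step 3 [3y] bond c/1=21/400: DF=(4209003/4000000 − 21/400·(0.971100+0.938700))/(1+21/400) = 1809/2000 ≈ 0.904500
step 4 [4y] zero: DF = P = 8679/10000 ≈ 0.867900
step 5 [5y] bond c/1=23/400: DF=(174363/160000 − 23/400·(0.971100+0.938700+0.904500+0.867900))/(1+23/400) = 8303/10000 ≈ 0.830300
step 6 [6y] swap r/1=1829/53296: DF=(1 − 1829/53296·(0.971100+0.938700+0.904500+0.867900+0.830300))/(1+1829/53296) = 8171/10000 ≈ 0.817100
step 7 [7y] bond c/1=11/400: DF=(191329/200000 − 11/400·(0.971100+0.938700+0.904500+0.867900+0.830300+0.817100))/(1+11/400) = 1971/2500 ≈ 0.788400

1 1 9711/10000
2 2 9387/10000
3 3 1809/2000
4 4 8679/10000
5 5 8303/10000
6 6 8171/10000
7 7 1971/2500
DF(5y) is solved at step 5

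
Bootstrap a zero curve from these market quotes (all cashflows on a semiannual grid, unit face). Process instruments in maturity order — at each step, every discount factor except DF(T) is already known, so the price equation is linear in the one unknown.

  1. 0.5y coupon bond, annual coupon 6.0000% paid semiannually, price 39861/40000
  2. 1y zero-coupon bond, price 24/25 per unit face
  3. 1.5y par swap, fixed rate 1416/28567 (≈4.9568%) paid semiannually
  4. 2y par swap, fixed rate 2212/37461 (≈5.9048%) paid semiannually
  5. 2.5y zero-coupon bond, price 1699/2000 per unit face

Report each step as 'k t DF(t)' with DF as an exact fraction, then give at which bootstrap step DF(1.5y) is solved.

1 1/2 387/400
2 1 24/25
3 3/2 2323/2500
4 2 4447/5000
5 5/2 1699/2000
DF(1.5y) is solved at step 3

step 1 [0.5y] bond c/2=3/100: DF=(39861/40000 − 3/100·(0))/(1+3/100) = 387/400 ≈ 0.967500
step 2 [1y] zero: DF = P = 24/25 ≈ 0.960000
step 3 [1.5y] swap r/2=708/28567: DF=(1 − 708/28567·(0.967500+0.960000))/(1+708/28567) = 2323/2500 ≈ 0.929200
step 4 [2y] swap r/2=1106/37461: DF=(1 − 1106/37461·(0.967500+0.960000+0.929200))/(1+1106/37461) = 4447/5000 ≈ 0.889400
step 5 [2.5y] zero: DF = P = 1699/2000 ≈ 0.849500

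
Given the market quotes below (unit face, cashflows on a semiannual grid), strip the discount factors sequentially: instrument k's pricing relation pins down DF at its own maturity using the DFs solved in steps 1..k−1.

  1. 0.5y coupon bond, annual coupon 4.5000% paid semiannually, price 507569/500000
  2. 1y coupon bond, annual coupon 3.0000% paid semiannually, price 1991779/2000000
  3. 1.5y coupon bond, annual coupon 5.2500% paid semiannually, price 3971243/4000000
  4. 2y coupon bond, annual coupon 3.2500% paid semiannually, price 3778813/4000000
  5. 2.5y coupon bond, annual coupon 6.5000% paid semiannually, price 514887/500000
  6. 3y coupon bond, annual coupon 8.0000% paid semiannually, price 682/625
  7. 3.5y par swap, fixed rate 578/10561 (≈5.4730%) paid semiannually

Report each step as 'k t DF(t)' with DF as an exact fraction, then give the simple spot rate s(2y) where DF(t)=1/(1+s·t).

1 1/2 1241/1250
2 1 1933/2000
3 3/2 9173/10000
4 2 2209/2500
5 5/2 879/1000
6 3 2177/2500
7 7/2 4133/5000
s(2y) = (1/(2209/2500) − 1)/(2) = 291/4418 ≈ 6.5867%

step 1 [0.5y] bond c/2=9/400: DF=(507569/500000 − 9/400·(0))/(1+9/400) = 1241/1250 ≈ 0.992800
step 2 [1y] bond c/2=3/200: DF=(1991779/2000000 − 3/200·(0.992800))/(1+3/200) = 1933/2000 ≈ 0.966500
step 3 [1.5y] bond c/2=21/800: DF=(3971243/4000000 − 21/800·(0.992800+0.966500))/(1+21/800) = 9173/10000 ≈ 0.917300
step 4 [2y] bond c/2=13/800: DF=(3778813/4000000 − 13/800·(0.992800+0.966500+0.917300))/(1+13/800) = 2209/2500 ≈ 0.883600
step 5 [2.5y] bond c/2=13/400: DF=(514887/500000 − 13/400·(0.992800+0.966500+0.917300+0.883600))/(1+13/400) = 879/1000 ≈ 0.879000
step 6 [3y] bond c/2=1/25: DF=(682/625 − 1/25·(0.992800+0.966500+0.917300+0.883600+0.879000))/(1+1/25) = 2177/2500 ≈ 0.870800
step 7 [3.5y] swap r/2=289/10561: DF=(1 − 289/10561·(0.992800+0.966500+0.917300+0.883600+0.879000+0.870800))/(1+289/10561) = 4133/5000 ≈ 0.826600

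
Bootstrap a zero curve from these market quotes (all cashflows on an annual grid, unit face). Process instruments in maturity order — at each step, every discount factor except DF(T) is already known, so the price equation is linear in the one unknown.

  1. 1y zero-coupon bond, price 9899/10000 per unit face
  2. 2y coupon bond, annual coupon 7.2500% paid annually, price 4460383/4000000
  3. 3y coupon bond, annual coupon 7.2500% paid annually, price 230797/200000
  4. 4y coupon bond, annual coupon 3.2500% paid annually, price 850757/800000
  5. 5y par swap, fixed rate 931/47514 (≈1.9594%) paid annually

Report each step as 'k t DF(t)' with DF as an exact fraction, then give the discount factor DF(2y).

step 1 [1y] zero: DF = P = 9899/10000 ≈ 0.989900
step 2 [2y] bond c/1=29/400: DF=(4460383/4000000 − 29/400·(0.989900))/(1+29/400) = 608/625 ≈ 0.972800
step 3 [3y] bond c/1=29/400: DF=(230797/200000 − 29/400·(0.989900+0.972800))/(1+29/400) = 9433/10000 ≈ 0.943300
step 4 [4y] bond c/1=13/400: DF=(850757/800000 − 13/400·(0.989900+0.972800+0.943300))/(1+13/400) = 1877/2000 ≈ 0.938500
step 5 [5y] swap r/1=931/47514: DF=(1 − 931/47514·(0.989900+0.972800+0.943300+0.938500))/(1+931/47514) = 9069/10000 ≈ 0.906900

1 1 9899/10000
2 2 608/625
3 3 9433/10000
4 4 1877/2000
5 5 9069/10000
DF(2y) = 608/625 ≈ 0.972800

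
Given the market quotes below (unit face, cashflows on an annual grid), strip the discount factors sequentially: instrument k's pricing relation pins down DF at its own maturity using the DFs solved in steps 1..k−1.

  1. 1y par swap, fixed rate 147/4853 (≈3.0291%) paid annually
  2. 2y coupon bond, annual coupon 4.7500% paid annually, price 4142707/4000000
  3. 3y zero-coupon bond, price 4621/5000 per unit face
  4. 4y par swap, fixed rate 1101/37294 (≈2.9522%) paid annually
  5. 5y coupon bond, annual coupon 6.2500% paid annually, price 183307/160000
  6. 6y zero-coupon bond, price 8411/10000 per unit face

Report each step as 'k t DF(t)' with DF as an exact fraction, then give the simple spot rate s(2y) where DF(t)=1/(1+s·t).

1 1 4853/5000
2 2 9447/10000
3 3 4621/5000
4 4 8899/10000
5 5 8589/10000
6 6 8411/10000
s(2y) = (1/(9447/10000) − 1)/(2) = 553/18894 ≈ 2.9269%

step 1 [1y] swap r/1=147/4853: DF=(1 − 147/4853·(0))/(1+147/4853) = 4853/5000 ≈ 0.970600
step 2 [2y] bond c/1=19/400: DF=(4142707/4000000 − 19/400·(0.970600))/(1+19/400) = 9447/10000 ≈ 0.944700
step 3 [3y] zero: DF = P = 4621/5000 ≈ 0.924200
step 4 [4y] swap r/1=1101/37294: DF=(1 − 1101/37294·(0.970600+0.944700+0.924200))/(1+1101/37294) = 8899/10000 ≈ 0.889900
step 5 [5y] bond c/1=1/16: DF=(183307/160000 − 1/16·(0.970600+0.944700+0.924200+0.889900))/(1+1/16) = 8589/10000 ≈ 0.858900
step 6 [6y] zero: DF = P = 8411/10000 ≈ 0.841100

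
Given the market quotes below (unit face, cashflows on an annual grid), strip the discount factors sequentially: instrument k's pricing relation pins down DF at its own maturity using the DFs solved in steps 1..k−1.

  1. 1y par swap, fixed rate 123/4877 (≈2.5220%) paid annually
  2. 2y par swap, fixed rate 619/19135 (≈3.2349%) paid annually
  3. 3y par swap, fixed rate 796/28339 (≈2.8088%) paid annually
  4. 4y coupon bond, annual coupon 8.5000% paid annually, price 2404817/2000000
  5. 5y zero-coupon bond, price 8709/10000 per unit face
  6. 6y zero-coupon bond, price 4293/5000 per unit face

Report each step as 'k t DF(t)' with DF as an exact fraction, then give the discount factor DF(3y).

1 1 4877/5000
2 2 9381/10000
3 3 2301/2500
4 4 4431/5000
5 5 8709/10000
6 6 4293/5000
DF(3y) = 2301/2500 ≈ 0.920400

step 1 [1y] swap r/1=123/4877: DF=(1 − 123/4877·(0))/(1+123/4877) = 4877/5000 ≈ 0.975400
step 2 [2y] swap r/1=619/19135: DF=(1 − 619/19135·(0.975400))/(1+619/19135) = 9381/10000 ≈ 0.938100
step 3 [3y] swap r/1=796/28339: DF=(1 − 796/28339·(0.975400+0.938100))/(1+796/28339) = 2301/2500 ≈ 0.920400
step 4 [4y] bond c/1=17/200: DF=(2404817/2000000 − 17/200·(0.975400+0.938100+0.920400))/(1+17/200) = 4431/5000 ≈ 0.886200
step 5 [5y] zero: DF = P = 8709/10000 ≈ 0.870900
step 6 [6y] zero: DF = P = 4293/5000 ≈ 0.858600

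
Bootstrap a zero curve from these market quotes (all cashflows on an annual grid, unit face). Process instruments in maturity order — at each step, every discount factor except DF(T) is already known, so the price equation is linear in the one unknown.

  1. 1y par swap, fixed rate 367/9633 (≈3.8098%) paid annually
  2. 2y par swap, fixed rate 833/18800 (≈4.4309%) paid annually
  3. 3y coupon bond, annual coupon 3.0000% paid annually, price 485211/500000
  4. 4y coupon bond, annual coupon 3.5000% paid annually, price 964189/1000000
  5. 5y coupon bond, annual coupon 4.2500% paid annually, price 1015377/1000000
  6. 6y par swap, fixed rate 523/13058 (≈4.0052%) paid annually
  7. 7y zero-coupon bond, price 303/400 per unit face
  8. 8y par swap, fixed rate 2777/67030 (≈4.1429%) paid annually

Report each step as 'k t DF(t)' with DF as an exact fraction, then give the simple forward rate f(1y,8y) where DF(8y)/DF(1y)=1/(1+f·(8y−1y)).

step 1 [1y] swap r/1=367/9633: DF=(1 − 367/9633·(0))/(1+367/9633) = 9633/10000 ≈ 0.963300
step 2 [2y] swap r/1=833/18800: DF=(1 − 833/18800·(0.963300))/(1+833/18800) = 9167/10000 ≈ 0.916700
step 3 [3y] bond c/1=3/100: DF=(485211/500000 − 3/100·(0.963300+0.916700))/(1+3/100) = 4437/5000 ≈ 0.887400
step 4 [4y] bond c/1=7/200: DF=(964189/1000000 − 7/200·(0.963300+0.916700+0.887400))/(1+7/200) = 419/500 ≈ 0.838000
step 5 [5y] bond c/1=17/400: DF=(1015377/1000000 − 17/400·(0.963300+0.916700+0.887400+0.838000))/(1+17/400) = 827/1000 ≈ 0.827000
step 6 [6y] swap r/1=523/13058: DF=(1 − 523/13058·(0.963300+0.916700+0.887400+0.838000+0.827000))/(1+523/13058) = 1977/2500 ≈ 0.790800
step 7 [7y] zero: DF = P = 303/400 ≈ 0.757500
step 8 [8y] swap r/1=2777/67030: DF=(1 − 2777/67030·(0.963300+0.916700+0.887400+0.838000+0.827000+0.790800+0.757500))/(1+2777/67030) = 7223/10000 ≈ 0.722300

1 1 9633/10000
2 2 9167/10000
3 3 4437/5000
4 4 419/500
5 5 827/1000
6 6 1977/2500
7 7 303/400
8 8 7223/10000
f(1y,8y) = ((9633/10000)/(7223/10000) − 1)/(7) = 2410/50561 ≈ 4.7665%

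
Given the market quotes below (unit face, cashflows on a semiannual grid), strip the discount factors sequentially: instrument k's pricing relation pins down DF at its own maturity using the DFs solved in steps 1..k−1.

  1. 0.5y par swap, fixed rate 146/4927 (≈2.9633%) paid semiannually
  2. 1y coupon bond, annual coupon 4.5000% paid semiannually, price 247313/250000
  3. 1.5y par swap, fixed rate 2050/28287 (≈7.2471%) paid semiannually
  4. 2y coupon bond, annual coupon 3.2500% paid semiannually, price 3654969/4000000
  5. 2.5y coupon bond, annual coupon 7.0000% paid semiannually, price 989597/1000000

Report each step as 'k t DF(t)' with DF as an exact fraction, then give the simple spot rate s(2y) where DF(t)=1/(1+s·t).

1 1/2 4927/5000
2 1 4729/5000
3 3/2 359/400
4 2 8539/10000
5 5/2 2079/2500
s(2y) = (1/(8539/10000) − 1)/(2) = 1461/17078 ≈ 8.5549%

step 1 [0.5y] swap r/2=73/4927: DF=(1 − 73/4927·(0))/(1+73/4927) = 4927/5000 ≈ 0.985400
step 2 [1y] bond c/2=9/400: DF=(247313/250000 − 9/400·(0.985400))/(1+9/400) = 4729/5000 ≈ 0.945800
step 3 [1.5y] swap r/2=1025/28287: DF=(1 − 1025/28287·(0.985400+0.945800))/(1+1025/28287) = 359/400 ≈ 0.897500
step 4 [2y] bond c/2=13/800: DF=(3654969/4000000 − 13/800·(0.985400+0.945800+0.897500))/(1+13/800) = 8539/10000 ≈ 0.853900
step 5 [2.5y] bond c/2=7/200: DF=(989597/1000000 − 7/200·(0.985400+0.945800+0.897500+0.853900))/(1+7/200) = 2079/2500 ≈ 0.831600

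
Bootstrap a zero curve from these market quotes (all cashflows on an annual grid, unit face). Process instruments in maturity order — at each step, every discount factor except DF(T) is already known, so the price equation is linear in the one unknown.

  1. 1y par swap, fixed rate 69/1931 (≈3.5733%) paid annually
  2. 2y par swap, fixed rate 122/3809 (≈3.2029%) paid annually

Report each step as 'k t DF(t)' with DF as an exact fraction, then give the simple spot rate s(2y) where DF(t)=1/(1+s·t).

1 1 1931/2000
2 2 939/1000
s(2y) = (1/(939/1000) − 1)/(2) = 61/1878 ≈ 3.2481%

step 1 [1y] swap r/1=69/1931: DF=(1 − 69/1931·(0))/(1+69/1931) = 1931/2000 ≈ 0.965500
step 2 [2y] swap r/1=122/3809: DF=(1 − 122/3809·(0.965500))/(1+122/3809) = 939/1000 ≈ 0.939000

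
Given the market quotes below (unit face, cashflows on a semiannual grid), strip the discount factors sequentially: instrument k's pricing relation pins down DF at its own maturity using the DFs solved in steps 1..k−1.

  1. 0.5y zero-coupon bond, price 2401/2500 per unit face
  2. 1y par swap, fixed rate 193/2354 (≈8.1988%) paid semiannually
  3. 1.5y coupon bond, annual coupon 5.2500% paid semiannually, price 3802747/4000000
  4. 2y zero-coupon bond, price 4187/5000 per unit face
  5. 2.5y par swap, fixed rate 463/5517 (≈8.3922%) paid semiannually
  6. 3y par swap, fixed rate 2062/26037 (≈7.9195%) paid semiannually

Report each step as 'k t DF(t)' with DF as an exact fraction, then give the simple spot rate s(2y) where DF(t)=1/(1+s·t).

1 1/2 2401/2500
2 1 2307/2500
3 3/2 4391/5000
4 2 4187/5000
5 5/2 2037/2500
6 3 3969/5000
s(2y) = (1/(4187/5000) − 1)/(2) = 813/8374 ≈ 9.7086%

step 1 [0.5y] zero: DF = P = 2401/2500 ≈ 0.960400
step 2 [1y] swap r/2=193/4708: DF=(1 − 193/4708·(0.960400))/(1+193/4708) = 2307/2500 ≈ 0.922800
step 3 [1.5y] bond c/2=21/800: DF=(3802747/4000000 − 21/800·(0.960400+0.922800))/(1+21/800) = 4391/5000 ≈ 0.878200
step 4 [2y] zero: DF = P = 4187/5000 ≈ 0.837400
step 5 [2.5y] swap r/2=463/11034: DF=(1 − 463/11034·(0.960400+0.922800+0.878200+0.837400))/(1+463/11034) = 2037/2500 ≈ 0.814800
step 6 [3y] swap r/2=1031/26037: DF=(1 − 1031/26037·(0.960400+0.922800+0.878200+0.837400+0.814800))/(1+1031/26037) = 3969/5000 ≈ 0.793800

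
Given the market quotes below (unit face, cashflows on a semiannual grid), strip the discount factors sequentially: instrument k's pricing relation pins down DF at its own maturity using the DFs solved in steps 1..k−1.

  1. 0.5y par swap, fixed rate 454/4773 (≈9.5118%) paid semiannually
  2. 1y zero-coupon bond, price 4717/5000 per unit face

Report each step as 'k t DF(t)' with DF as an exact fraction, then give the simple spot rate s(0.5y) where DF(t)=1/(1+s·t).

1 1/2 4773/5000
2 1 4717/5000
s(0.5y) = (1/(4773/5000) − 1)/(1/2) = 454/4773 ≈ 9.5118%

step 1 [0.5y] swap r/2=227/4773: DF=(1 − 227/4773·(0))/(1+227/4773) = 4773/5000 ≈ 0.954600
step 2 [1y] zero: DF = P = 4717/5000 ≈ 0.943400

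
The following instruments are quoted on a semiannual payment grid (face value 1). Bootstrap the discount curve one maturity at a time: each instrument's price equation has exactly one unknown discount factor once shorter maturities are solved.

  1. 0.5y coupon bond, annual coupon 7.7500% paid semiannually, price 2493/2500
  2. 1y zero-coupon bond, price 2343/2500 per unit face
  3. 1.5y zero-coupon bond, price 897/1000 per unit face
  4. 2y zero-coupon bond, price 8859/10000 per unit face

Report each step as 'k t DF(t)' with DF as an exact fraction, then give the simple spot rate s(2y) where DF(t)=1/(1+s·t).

1 1/2 24/25
2 1 2343/2500
3 3/2 897/1000
4 2 8859/10000
s(2y) = (1/(8859/10000) − 1)/(2) = 1141/17718 ≈ 6.4398%

step 1 [0.5y] bond c/2=31/800: DF=(2493/2500 − 31/800·(0))/(1+31/800) = 24/25 ≈ 0.960000
step 2 [1y] zero: DF = P = 2343/2500 ≈ 0.937200
step 3 [1.5y] zero: DF = P = 897/1000 ≈ 0.897000
step 4 [2y] zero: DF = P = 8859/10000 ≈ 0.885900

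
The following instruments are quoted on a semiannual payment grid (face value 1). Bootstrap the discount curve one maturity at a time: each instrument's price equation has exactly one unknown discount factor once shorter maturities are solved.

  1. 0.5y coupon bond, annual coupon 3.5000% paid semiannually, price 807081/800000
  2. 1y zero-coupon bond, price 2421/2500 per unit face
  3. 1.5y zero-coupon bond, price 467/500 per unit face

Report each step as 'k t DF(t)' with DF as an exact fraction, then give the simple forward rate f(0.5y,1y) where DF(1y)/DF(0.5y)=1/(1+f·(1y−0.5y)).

1 1/2 1983/2000
2 1 2421/2500
3 3/2 467/500
f(0.5y,1y) = ((1983/2000)/(2421/2500) − 1)/(1/2) = 77/1614 ≈ 4.7708%

step 1 [0.5y] bond c/2=7/400: DF=(807081/800000 − 7/400·(0))/(1+7/400) = 1983/2000 ≈ 0.991500
step 2 [1y] zero: DF = P = 2421/2500 ≈ 0.968400
step 3 [1.5y] zero: DF = P = 467/500 ≈ 0.934000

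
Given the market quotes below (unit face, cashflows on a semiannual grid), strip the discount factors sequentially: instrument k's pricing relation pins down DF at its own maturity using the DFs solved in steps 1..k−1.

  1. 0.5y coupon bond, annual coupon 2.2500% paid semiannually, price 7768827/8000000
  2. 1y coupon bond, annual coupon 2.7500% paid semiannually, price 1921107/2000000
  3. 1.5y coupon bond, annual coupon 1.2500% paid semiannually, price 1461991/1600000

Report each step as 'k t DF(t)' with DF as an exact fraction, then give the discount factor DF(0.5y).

1 1/2 9603/10000
2 1 1869/2000
3 3/2 8963/10000
DF(0.5y) = 9603/10000 ≈ 0.960300

step 1 [0.5y] bond c/2=9/800: DF=(7768827/8000000 − 9/800·(0))/(1+9/800) = 9603/10000 ≈ 0.960300
step 2 [1y] bond c/2=11/800: DF=(1921107/2000000 − 11/800·(0.960300))/(1+11/800) = 1869/2000 ≈ 0.934500
step 3 [1.5y] bond c/2=1/160: DF=(1461991/1600000 − 1/160·(0.960300+0.934500))/(1+1/160) = 8963/10000 ≈ 0.896300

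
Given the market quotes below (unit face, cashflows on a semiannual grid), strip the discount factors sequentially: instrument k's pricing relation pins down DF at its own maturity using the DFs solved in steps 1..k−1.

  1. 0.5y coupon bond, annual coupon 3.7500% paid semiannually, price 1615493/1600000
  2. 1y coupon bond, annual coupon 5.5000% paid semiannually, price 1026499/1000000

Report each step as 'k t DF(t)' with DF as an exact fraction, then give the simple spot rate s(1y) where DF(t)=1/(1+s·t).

step 1 [0.5y] bond c/2=3/160: DF=(1615493/1600000 − 3/160·(0))/(1+3/160) = 9911/10000 ≈ 0.991100
step 2 [1y] bond c/2=11/400: DF=(1026499/1000000 − 11/400·(0.991100))/(1+11/400) = 389/400 ≈ 0.972500

1 1/2 9911/10000
2 1 389/400
s(1y) = (1/(389/400) − 1)/(1) = 11/389 ≈ 2.8278%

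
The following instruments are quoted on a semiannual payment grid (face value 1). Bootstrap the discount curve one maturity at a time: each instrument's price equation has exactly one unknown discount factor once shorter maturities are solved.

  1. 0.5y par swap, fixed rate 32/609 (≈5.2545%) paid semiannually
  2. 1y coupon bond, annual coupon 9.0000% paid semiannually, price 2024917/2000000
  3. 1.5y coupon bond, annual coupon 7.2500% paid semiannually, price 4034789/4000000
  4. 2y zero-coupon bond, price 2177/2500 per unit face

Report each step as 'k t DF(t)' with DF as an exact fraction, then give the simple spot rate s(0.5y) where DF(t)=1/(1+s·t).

1 1/2 609/625
2 1 9269/10000
3 3/2 9069/10000
4 2 2177/2500
s(0.5y) = (1/(609/625) − 1)/(1/2) = 32/609 ≈ 5.2545%

step 1 [0.5y] swap r/2=16/609: DF=(1 − 16/609·(0))/(1+16/609) = 609/625 ≈ 0.974400
step 2 [1y] bond c/2=9/200: DF=(2024917/2000000 − 9/200·(0.974400))/(1+9/200) = 9269/10000 ≈ 0.926900
step 3 [1.5y] bond c/2=29/800: DF=(4034789/4000000 − 29/800·(0.974400+0.926900))/(1+29/800) = 9069/10000 ≈ 0.906900
step 4 [2y] zero: DF = P = 2177/2500 ≈ 0.870800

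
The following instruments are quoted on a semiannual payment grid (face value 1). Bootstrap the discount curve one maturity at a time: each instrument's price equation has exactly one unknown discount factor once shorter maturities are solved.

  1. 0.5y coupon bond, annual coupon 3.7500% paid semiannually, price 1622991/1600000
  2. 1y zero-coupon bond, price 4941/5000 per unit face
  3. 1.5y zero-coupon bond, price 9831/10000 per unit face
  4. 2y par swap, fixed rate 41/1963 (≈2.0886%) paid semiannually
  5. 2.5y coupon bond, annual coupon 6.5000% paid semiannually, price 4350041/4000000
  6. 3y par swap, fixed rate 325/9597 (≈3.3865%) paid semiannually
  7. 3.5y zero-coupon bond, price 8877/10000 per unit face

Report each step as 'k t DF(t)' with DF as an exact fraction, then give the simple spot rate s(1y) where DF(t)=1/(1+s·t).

step 1 [0.5y] bond c/2=3/160: DF=(1622991/1600000 − 3/160·(0))/(1+3/160) = 9957/10000 ≈ 0.995700
step 2 [1y] zero: DF = P = 4941/5000 ≈ 0.988200
step 3 [1.5y] zero: DF = P = 9831/10000 ≈ 0.983100
step 4 [2y] swap r/2=41/3926: DF=(1 − 41/3926·(0.995700+0.988200+0.983100))/(1+41/3926) = 959/1000 ≈ 0.959000
step 5 [2.5y] bond c/2=13/400: DF=(4350041/4000000 − 13/400·(0.995700+0.988200+0.983100+0.959000))/(1+13/400) = 9297/10000 ≈ 0.929700
step 6 [3y] swap r/2=325/19194: DF=(1 − 325/19194·(0.995700+0.988200+0.983100+0.959000+0.929700))/(1+325/19194) = 361/400 ≈ 0.902500
step 7 [3.5y] zero: DF = P = 8877/10000 ≈ 0.887700

1 1/2 9957/10000
2 1 4941/5000
3 3/2 9831/10000
4 2 959/1000
5 5/2 9297/10000
6 3 361/400
7 7/2 8877/10000
s(1y) = (1/(4941/5000) − 1)/(1) = 59/4941 ≈ 1.1941%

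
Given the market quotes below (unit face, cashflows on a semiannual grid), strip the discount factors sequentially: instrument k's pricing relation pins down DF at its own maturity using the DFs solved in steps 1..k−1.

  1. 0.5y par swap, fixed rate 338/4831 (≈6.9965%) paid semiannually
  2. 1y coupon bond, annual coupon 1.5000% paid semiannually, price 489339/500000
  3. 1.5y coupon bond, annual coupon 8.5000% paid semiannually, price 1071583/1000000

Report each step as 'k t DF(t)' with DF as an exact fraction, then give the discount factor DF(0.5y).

1 1/2 4831/5000
2 1 4821/5000
3 3/2 2373/2500
DF(0.5y) = 4831/5000 ≈ 0.966200

step 1 [0.5y] swap r/2=169/4831: DF=(1 − 169/4831·(0))/(1+169/4831) = 4831/5000 ≈ 0.966200
step 2 [1y] bond c/2=3/400: DF=(489339/500000 − 3/400·(0.966200))/(1+3/400) = 4821/5000 ≈ 0.964200
step 3 [1.5y] bond c/2=17/400: DF=(1071583/1000000 − 17/400·(0.966200+0.964200))/(1+17/400) = 2373/2500 ≈ 0.949200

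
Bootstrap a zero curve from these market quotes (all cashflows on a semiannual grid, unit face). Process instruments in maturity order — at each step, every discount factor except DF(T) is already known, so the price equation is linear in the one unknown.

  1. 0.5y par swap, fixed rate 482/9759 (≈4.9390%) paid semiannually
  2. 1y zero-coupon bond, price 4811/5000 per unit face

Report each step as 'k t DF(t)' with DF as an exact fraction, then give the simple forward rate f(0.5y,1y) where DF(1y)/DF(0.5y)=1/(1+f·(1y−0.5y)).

1 1/2 9759/10000
2 1 4811/5000
f(0.5y,1y) = ((9759/10000)/(4811/5000) − 1)/(1/2) = 137/4811 ≈ 2.8476%

step 1 [0.5y] swap r/2=241/9759: DF=(1 − 241/9759·(0))/(1+241/9759) = 9759/10000 ≈ 0.975900
step 2 [1y] zero: DF = P = 4811/5000 ≈ 0.962200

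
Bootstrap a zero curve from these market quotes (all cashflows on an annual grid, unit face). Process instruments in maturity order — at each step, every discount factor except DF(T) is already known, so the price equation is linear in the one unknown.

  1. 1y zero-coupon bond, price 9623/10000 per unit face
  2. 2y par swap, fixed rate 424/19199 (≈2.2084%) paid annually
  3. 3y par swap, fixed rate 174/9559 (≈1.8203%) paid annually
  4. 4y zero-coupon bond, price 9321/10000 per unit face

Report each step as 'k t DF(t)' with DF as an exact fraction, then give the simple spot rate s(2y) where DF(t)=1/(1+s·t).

1 1 9623/10000
2 2 1197/1250
3 3 4739/5000
4 4 9321/10000
s(2y) = (1/(1197/1250) − 1)/(2) = 53/2394 ≈ 2.2139%

step 1 [1y] zero: DF = P = 9623/10000 ≈ 0.962300
step 2 [2y] swap r/1=424/19199: DF=(1 − 424/19199·(0.962300))/(1+424/19199) = 1197/1250 ≈ 0.957600
step 3 [3y] swap r/1=174/9559: DF=(1 − 174/9559·(0.962300+0.957600))/(1+174/9559) = 4739/5000 ≈ 0.947800
step 4 [4y] zero: DF = P = 9321/10000 ≈ 0.932100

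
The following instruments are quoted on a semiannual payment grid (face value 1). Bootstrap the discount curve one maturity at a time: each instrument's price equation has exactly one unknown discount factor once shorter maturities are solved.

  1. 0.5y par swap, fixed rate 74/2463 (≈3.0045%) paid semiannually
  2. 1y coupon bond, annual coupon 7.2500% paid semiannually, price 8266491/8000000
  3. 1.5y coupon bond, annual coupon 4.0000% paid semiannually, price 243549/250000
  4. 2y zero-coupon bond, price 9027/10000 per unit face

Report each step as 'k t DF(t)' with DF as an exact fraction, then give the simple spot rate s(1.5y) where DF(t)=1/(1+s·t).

1 1/2 2463/2500
2 1 9627/10000
3 3/2 9169/10000
4 2 9027/10000
s(1.5y) = (1/(9169/10000) − 1)/(3/2) = 554/9169 ≈ 6.0421%

step 1 [0.5y] swap r/2=37/2463: DF=(1 − 37/2463·(0))/(1+37/2463) = 2463/2500 ≈ 0.985200
step 2 [1y] bond c/2=29/800: DF=(8266491/8000000 − 29/800·(0.985200))/(1+29/800) = 9627/10000 ≈ 0.962700
step 3 [1.5y] bond c/2=1/50: DF=(243549/250000 − 1/50·(0.985200+0.962700))/(1+1/50) = 9169/10000 ≈ 0.916900
step 4 [2y] zero: DF = P = 9027/10000 ≈ 0.902700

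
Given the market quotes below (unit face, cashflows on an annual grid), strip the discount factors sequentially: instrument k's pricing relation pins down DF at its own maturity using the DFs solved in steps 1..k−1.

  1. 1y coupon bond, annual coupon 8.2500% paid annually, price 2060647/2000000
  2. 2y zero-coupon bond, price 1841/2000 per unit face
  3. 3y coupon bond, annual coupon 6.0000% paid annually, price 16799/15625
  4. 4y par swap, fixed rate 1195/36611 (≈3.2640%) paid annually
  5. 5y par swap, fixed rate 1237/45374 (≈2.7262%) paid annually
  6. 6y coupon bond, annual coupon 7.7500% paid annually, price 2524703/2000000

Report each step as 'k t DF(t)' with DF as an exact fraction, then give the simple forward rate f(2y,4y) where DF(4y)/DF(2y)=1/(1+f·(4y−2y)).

1 1 4759/5000
2 2 1841/2000
3 3 9083/10000
4 4 1761/2000
5 5 8763/10000
6 6 2113/2500
f(2y,4y) = ((1841/2000)/(1761/2000) − 1)/(2) = 40/1761 ≈ 2.2714%

step 1 [1y] bond c/1=33/400: DF=(2060647/2000000 − 33/400·(0))/(1+33/400) = 4759/5000 ≈ 0.951800
step 2 [2y] zero: DF = P = 1841/2000 ≈ 0.920500
step 3 [3y] bond c/1=3/50: DF=(16799/15625 − 3/50·(0.951800+0.920500))/(1+3/50) = 9083/10000 ≈ 0.908300
step 4 [4y] swap r/1=1195/36611: DF=(1 − 1195/36611·(0.951800+0.920500+0.908300))/(1+1195/36611) = 1761/2000 ≈ 0.880500
step 5 [5y] swap r/1=1237/45374: DF=(1 − 1237/45374·(0.951800+0.920500+0.908300+0.880500))/(1+1237/45374) = 8763/10000 ≈ 0.876300
step 6 [6y] bond c/1=31/400: DF=(2524703/2000000 − 31/400·(0.951800+0.920500+0.908300+0.880500+0.876300))/(1+31/400) = 2113/2500 ≈ 0.845200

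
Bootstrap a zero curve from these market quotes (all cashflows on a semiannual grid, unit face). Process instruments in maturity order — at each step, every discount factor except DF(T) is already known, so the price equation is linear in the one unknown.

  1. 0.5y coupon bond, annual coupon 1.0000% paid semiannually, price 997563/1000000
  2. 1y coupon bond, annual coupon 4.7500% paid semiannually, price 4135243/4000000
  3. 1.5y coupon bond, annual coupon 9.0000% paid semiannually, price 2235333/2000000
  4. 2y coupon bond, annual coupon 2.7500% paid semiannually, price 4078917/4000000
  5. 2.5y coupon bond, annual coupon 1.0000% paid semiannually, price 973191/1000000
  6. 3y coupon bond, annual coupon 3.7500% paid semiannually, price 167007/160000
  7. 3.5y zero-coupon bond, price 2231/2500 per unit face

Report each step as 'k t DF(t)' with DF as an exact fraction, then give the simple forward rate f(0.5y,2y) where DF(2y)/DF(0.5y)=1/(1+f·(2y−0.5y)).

1 1/2 4963/5000
2 1 2467/2500
3 3/2 9843/10000
4 2 9657/10000
5 5/2 593/625
6 3 2337/2500
7 7/2 2231/2500
f(0.5y,2y) = ((4963/5000)/(9657/10000) − 1)/(3/2) = 538/28971 ≈ 1.8570%

step 1 [0.5y] bond c/2=1/200: DF=(997563/1000000 − 1/200·(0))/(1+1/200) = 4963/5000 ≈ 0.992600
step 2 [1y] bond c/2=19/800: DF=(4135243/4000000 − 19/800·(0.992600))/(1+19/800) = 2467/2500 ≈ 0.986800
step 3 [1.5y] bond c/2=9/200: DF=(2235333/2000000 − 9/200·(0.992600+0.986800))/(1+9/200) = 9843/10000 ≈ 0.984300
step 4 [2y] bond c/2=11/800: DF=(4078917/4000000 − 11/800·(0.992600+0.986800+0.984300))/(1+11/800) = 9657/10000 ≈ 0.965700
step 5 [2.5y] bond c/2=1/200: DF=(973191/1000000 − 1/200·(0.992600+0.986800+0.984300+0.965700))/(1+1/200) = 593/625 ≈ 0.948800
step 6 [3y] bond c/2=3/160: DF=(167007/160000 − 3/160·(0.992600+0.986800+0.984300+0.965700+0.948800))/(1+3/160) = 2337/2500 ≈ 0.934800
step 7 [3.5y] zero: DF = P = 2231/2500 ≈ 0.892400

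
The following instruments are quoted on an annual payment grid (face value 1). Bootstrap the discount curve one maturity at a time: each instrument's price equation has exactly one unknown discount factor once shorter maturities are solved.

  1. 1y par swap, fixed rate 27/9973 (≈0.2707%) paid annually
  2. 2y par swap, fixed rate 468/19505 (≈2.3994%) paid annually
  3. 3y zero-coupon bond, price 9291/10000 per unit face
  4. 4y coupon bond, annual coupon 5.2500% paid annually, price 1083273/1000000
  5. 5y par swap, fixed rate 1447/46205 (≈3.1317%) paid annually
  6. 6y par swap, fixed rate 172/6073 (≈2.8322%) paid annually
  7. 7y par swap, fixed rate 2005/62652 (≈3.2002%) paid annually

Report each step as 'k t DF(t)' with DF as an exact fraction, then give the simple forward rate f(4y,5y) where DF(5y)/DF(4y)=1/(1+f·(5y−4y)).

1 1 9973/10000
2 2 2383/2500
3 3 9291/10000
4 4 1107/1250
5 5 8553/10000
6 6 2113/2500
7 7 1599/2000
f(4y,5y) = ((1107/1250)/(8553/10000) − 1)/(1) = 101/2851 ≈ 3.5426%

step 1 [1y] swap r/1=27/9973: DF=(1 − 27/9973·(0))/(1+27/9973) = 9973/10000 ≈ 0.997300
step 2 [2y] swap r/1=468/19505: DF=(1 − 468/19505·(0.997300))/(1+468/19505) = 2383/2500 ≈ 0.953200
step 3 [3y] zero: DF = P = 9291/10000 ≈ 0.929100
step 4 [4y] bond c/1=21/400: DF=(1083273/1000000 − 21/400·(0.997300+0.953200+0.929100))/(1+21/400) = 1107/1250 ≈ 0.885600
step 5 [5y] swap r/1=1447/46205: DF=(1 − 1447/46205·(0.997300+0.953200+0.929100+0.885600))/(1+1447/46205) = 8553/10000 ≈ 0.855300
step 6 [6y] swap r/1=172/6073: DF=(1 − 172/6073·(0.997300+0.953200+0.929100+0.885600+0.855300))/(1+172/6073) = 2113/2500 ≈ 0.845200
step 7 [7y] swap r/1=2005/62652: DF=(1 − 2005/62652·(0.997300+0.953200+0.929100+0.885600+0.855300+0.845200))/(1+2005/62652) = 1599/2000 ≈ 0.799500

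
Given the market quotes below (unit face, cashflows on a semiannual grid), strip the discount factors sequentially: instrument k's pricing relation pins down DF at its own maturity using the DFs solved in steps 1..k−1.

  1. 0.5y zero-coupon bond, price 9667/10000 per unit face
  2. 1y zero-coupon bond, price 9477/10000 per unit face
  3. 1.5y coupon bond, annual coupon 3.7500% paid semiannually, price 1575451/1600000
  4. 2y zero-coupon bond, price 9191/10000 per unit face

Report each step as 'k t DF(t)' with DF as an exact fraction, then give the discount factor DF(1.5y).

step 1 [0.5y] zero: DF = P = 9667/10000 ≈ 0.966700
step 2 [1y] zero: DF = P = 9477/10000 ≈ 0.947700
step 3 [1.5y] bond c/2=3/160: DF=(1575451/1600000 − 3/160·(0.966700+0.947700))/(1+3/160) = 9313/10000 ≈ 0.931300
step 4 [2y] zero: DF = P = 9191/10000 ≈ 0.919100

1 1/2 9667/10000
2 1 9477/10000
3 3/2 9313/10000
4 2 9191/10000
DF(1.5y) = 9313/10000 ≈ 0.931300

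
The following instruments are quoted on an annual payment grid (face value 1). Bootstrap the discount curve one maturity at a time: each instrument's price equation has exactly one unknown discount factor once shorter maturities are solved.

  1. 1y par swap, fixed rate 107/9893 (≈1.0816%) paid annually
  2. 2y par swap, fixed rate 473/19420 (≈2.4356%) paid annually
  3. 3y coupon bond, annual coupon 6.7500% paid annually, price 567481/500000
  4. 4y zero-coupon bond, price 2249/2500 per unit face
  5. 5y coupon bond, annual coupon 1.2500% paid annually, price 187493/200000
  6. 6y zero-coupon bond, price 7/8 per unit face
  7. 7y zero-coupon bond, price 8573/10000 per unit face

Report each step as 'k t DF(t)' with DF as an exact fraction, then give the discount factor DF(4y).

step 1 [1y] swap r/1=107/9893: DF=(1 − 107/9893·(0))/(1+107/9893) = 9893/10000 ≈ 0.989300
step 2 [2y] swap r/1=473/19420: DF=(1 − 473/19420·(0.989300))/(1+473/19420) = 9527/10000 ≈ 0.952700
step 3 [3y] bond c/1=27/400: DF=(567481/500000 − 27/400·(0.989300+0.952700))/(1+27/400) = 2351/2500 ≈ 0.940400
step 4 [4y] zero: DF = P = 2249/2500 ≈ 0.899600
step 5 [5y] bond c/1=1/80: DF=(187493/200000 − 1/80·(0.989300+0.952700+0.940400+0.899600))/(1+1/80) = 1099/1250 ≈ 0.879200
step 6 [6y] zero: DF = P = 7/8 ≈ 0.875000
step 7 [7y] zero: DF = P = 8573/10000 ≈ 0.857300

1 1 9893/10000
2 2 9527/10000
3 3 2351/2500
4 4 2249/2500
5 5 1099/1250
6 6 7/8
7 7 8573/10000
DF(4y) = 2249/2500 ≈ 0.899600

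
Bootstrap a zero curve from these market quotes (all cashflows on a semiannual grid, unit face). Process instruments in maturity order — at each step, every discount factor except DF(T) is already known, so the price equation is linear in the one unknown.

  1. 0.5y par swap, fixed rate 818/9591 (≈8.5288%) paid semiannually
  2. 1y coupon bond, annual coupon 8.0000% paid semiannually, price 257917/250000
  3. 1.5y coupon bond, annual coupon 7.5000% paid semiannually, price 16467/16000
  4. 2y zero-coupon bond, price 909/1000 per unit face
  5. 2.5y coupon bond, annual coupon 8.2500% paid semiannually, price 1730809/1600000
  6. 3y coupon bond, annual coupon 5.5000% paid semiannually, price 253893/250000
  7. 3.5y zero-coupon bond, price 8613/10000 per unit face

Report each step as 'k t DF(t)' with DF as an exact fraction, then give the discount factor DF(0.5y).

1 1/2 9591/10000
2 1 9551/10000
3 3/2 2307/2500
4 2 909/1000
5 5/2 1781/2000
6 3 8643/10000
7 7/2 8613/10000
DF(0.5y) = 9591/10000 ≈ 0.959100

step 1 [0.5y] swap r/2=409/9591: DF=(1 − 409/9591·(0))/(1+409/9591) = 9591/10000 ≈ 0.959100
step 2 [1y] bond c/2=1/25: DF=(257917/250000 − 1/25·(0.959100))/(1+1/25) = 9551/10000 ≈ 0.955100
step 3 [1.5y] bond c/2=3/80: DF=(16467/16000 − 3/80·(0.959100+0.955100))/(1+3/80) = 2307/2500 ≈ 0.922800
step 4 [2y] zero: DF = P = 909/1000 ≈ 0.909000
step 5 [2.5y] bond c/2=33/800: DF=(1730809/1600000 − 33/800·(0.959100+0.955100+0.922800+0.909000))/(1+33/800) = 1781/2000 ≈ 0.890500
step 6 [3y] bond c/2=11/400: DF=(253893/250000 − 11/400·(0.959100+0.955100+0.922800+0.909000+0.890500))/(1+11/400) = 8643/10000 ≈ 0.864300
step 7 [3.5y] zero: DF = P = 8613/10000 ≈ 0.861300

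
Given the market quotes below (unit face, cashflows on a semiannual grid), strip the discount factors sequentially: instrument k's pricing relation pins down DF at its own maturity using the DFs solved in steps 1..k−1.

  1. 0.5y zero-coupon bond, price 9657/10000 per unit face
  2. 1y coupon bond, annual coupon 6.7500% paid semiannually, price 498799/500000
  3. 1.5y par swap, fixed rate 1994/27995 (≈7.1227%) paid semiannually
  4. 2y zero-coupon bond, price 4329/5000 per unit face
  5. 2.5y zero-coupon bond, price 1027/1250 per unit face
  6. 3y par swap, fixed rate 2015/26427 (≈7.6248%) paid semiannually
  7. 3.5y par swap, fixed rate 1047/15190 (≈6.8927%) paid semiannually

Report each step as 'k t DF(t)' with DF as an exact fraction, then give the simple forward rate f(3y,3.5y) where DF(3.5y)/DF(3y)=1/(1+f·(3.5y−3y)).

step 1 [0.5y] zero: DF = P = 9657/10000 ≈ 0.965700
step 2 [1y] bond c/2=27/800: DF=(498799/500000 − 27/800·(0.965700))/(1+27/800) = 1867/2000 ≈ 0.933500
step 3 [1.5y] swap r/2=997/27995: DF=(1 − 997/27995·(0.965700+0.933500))/(1+997/27995) = 9003/10000 ≈ 0.900300
step 4 [2y] zero: DF = P = 4329/5000 ≈ 0.865800
step 5 [2.5y] zero: DF = P = 1027/1250 ≈ 0.821600
step 6 [3y] swap r/2=2015/52854: DF=(1 − 2015/52854·(0.965700+0.933500+0.900300+0.865800+0.821600))/(1+2015/52854) = 1597/2000 ≈ 0.798500
step 7 [3.5y] swap r/2=1047/30380: DF=(1 − 1047/30380·(0.965700+0.933500+0.900300+0.865800+0.821600+0.798500))/(1+1047/30380) = 3953/5000 ≈ 0.790600

1 1/2 9657/10000
2 1 1867/2000
3 3/2 9003/10000
4 2 4329/5000
5 5/2 1027/1250
6 3 1597/2000
7 7/2 3953/5000
f(3y,3.5y) = ((1597/2000)/(3953/5000) − 1)/(1/2) = 79/3953 ≈ 1.9985%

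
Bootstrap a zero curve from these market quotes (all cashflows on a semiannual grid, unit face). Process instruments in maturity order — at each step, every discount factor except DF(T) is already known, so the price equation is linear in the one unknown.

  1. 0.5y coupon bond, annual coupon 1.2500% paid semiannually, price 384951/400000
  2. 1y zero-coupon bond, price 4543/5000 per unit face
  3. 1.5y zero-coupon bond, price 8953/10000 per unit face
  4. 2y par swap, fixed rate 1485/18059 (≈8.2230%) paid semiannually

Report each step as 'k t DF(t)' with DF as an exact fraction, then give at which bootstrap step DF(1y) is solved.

step 1 [0.5y] bond c/2=1/160: DF=(384951/400000 − 1/160·(0))/(1+1/160) = 2391/2500 ≈ 0.956400
step 2 [1y] zero: DF = P = 4543/5000 ≈ 0.908600
step 3 [1.5y] zero: DF = P = 8953/10000 ≈ 0.895300
step 4 [2y] swap r/2=1485/36118: DF=(1 − 1485/36118·(0.956400+0.908600+0.895300))/(1+1485/36118) = 1703/2000 ≈ 0.851500

1 1/2 2391/2500
2 1 4543/5000
3 3/2 8953/10000
4 2 1703/2000
DF(1y) is solved at step 2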